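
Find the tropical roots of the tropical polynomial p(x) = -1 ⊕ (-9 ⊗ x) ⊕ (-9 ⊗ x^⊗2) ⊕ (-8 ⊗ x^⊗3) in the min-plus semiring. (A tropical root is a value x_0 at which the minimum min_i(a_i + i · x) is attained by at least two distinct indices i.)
Roots: {-1, 0, 8}

Each tropical root is a break point of the lower envelope of the lines y = a_i + i · x (there are 4 lines, with slopes 0, 1, ..., 3). Only the lines that attain the minimum somewhere contribute to roots; other lines are dominated. Here the surviving (envelope) indices are i = 3, i = 2, i = 1, i = 0.
Intersections between consecutive envelope lines give the roots: for adjacent envelope indices i < j the intersection is x = (a_i − a_j) / (j − i). Reading off the sorted break points: {-1, 0, 8}.
Verification: at each break x_0, at least two indices attain the minimum of min_i(a_i + i · x_0).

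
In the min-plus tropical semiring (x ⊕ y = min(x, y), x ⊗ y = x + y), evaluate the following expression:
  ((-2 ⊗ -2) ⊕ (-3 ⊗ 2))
((-2 ⊗ -2) ⊕ (-3 ⊗ 2)) = -4

Expand innermost to outermost. Recall ⊕ takes the minimum of its arguments and ⊗ takes their sum. Working out the expression ((-2 ⊗ -2) ⊕ (-3 ⊗ 2)) gives -4.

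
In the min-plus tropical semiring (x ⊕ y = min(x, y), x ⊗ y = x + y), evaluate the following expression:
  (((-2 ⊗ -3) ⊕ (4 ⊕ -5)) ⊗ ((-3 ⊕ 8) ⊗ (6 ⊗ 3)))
(((-2 ⊗ -3) ⊕ (4 ⊕ -5)) ⊗ ((-3 ⊕ 8) ⊗ (6 ⊗ 3))) = 1

Expand innermost to outermost. Recall ⊕ takes the minimum of its arguments and ⊗ takes their sum. Working out the expression (((-2 ⊗ -3) ⊕ (4 ⊕ -5)) ⊗ ((-3 ⊕ 8) ⊗ (6 ⊗ 3))) gives 1.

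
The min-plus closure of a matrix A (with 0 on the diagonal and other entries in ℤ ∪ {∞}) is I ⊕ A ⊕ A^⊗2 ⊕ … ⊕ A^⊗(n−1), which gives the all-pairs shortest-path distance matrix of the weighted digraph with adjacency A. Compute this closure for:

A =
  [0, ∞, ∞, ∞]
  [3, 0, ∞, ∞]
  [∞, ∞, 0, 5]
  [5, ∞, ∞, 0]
Closure =
  [0, ∞, ∞, ∞]
  [3, 0, ∞, ∞]
  [10, ∞, 0, 5]
  [5, ∞, ∞, 0]

This is the Floyd-Warshall all-pairs shortest-path computation. For each intermediate vertex k = 0, 1, …, 3, update dist[i][j] ← min(dist[i][j], dist[i][k] + dist[k][j]). The final matrix gives, for each (i, j), the minimum total weight of any directed path from i to j (possibly empty when i = j).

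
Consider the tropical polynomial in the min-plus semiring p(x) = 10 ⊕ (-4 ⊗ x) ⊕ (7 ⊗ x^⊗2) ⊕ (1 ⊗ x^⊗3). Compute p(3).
p(3) = -1

A tropical monomial a ⊗ x^⊗i evaluates to a + i · x. Evaluating each term at x = 3:
  Term 0 contributes 10 + 0 · 3 = 10
  Term 1 contributes -4 + 1 · 3 = -1
  Term 2 contributes 7 + 2 · 3 = 13
  Term 3 contributes 1 + 3 · 3 = 10
p(3) = ⊕ of these = min[10, -1, 13, 10] = -1.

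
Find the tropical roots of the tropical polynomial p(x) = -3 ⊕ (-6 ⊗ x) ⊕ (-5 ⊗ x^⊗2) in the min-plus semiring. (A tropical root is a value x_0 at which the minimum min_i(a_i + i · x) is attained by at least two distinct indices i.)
Roots: {-1, 3}

Each tropical root is a break point of the lower envelope of the lines y = a_i + i · x (there are 3 lines, with slopes 0, 1, ..., 2). Only the lines that attain the minimum somewhere contribute to roots; other lines are dominated. Here the surviving (envelope) indices are i = 2, i = 1, i = 0.
Intersections between consecutive envelope lines give the roots: for adjacent envelope indices i < j the intersection is x = (a_i − a_j) / (j − i). Reading off the sorted break points: {-1, 3}.
Verification: at each break x_0, at least two indices attain the minimum of min_i(a_i + i · x_0).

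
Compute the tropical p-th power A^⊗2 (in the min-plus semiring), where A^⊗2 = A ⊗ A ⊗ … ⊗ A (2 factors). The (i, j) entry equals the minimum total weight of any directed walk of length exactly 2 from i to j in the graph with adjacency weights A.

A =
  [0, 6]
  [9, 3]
A^⊗2 =
  [0, 6]
  [9, 6]

Each entry (A^⊗2)_ij equals the minimum over all length-2 walks i = v_0 → v_1 → … → v_2 = j of Σ_t A[v_t][v_{t+1}]. For example, for (i, j) = (0, 1) we minimise over 2 possible intermediate vertex sequences; the minimum is 6, attained along the walk 0 → 0 → 1.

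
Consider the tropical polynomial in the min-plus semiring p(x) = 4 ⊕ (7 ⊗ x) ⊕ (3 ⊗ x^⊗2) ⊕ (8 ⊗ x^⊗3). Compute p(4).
p(4) = 4

A tropical monomial a ⊗ x^⊗i evaluates to a + i · x. Evaluating each term at x = 4:
  Term 0 contributes 4 + 0 · 4 = 4
  Term 1 contributes 7 + 1 · 4 = 11
  Term 2 contributes 3 + 2 · 4 = 11
  Term 3 contributes 8 + 3 · 4 = 20
p(4) = ⊕ of these = min[4, 11, 11, 20] = 4.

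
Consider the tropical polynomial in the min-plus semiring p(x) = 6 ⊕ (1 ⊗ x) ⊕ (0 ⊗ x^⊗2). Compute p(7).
p(7) = 6

A tropical monomial a ⊗ x^⊗i evaluates to a + i · x. Evaluating each term at x = 7:
  Term 0 contributes 6 + 0 · 7 = 6
  Term 1 contributes 1 + 1 · 7 = 8
  Term 2 contributes 0 + 2 · 7 = 14
p(7) = ⊕ of these = min[6, 8, 14] = 6.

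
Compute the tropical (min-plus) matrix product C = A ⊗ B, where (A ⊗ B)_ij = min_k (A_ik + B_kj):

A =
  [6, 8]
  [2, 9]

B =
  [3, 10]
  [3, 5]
A ⊗ B =
  [9, 13]
  [5, 12]

Apply the min-plus product entry-by-entry:
  C[0][0] = min over k of (A[0][0] + B[0][0] = 6 + 3 = 9, A[0][1] + B[1][0] = 8 + 3 = 11) = 9 (attained at k = 0)
  C[0][1] = min over k of (A[0][0] + B[0][1] = 6 + 10 = 16, A[0][1] + B[1][1] = 8 + 5 = 13) = 13 (attained at k = 1)
  C[1][0] = min over k of (A[1][0] + B[0][0] = 2 + 3 = 5, A[1][1] + B[1][0] = 9 + 3 = 12) = 5 (attained at k = 0)
  C[1][1] = min over k of (A[1][0] + B[0][1] = 2 + 10 = 12, A[1][1] + B[1][1] = 9 + 5 = 14) = 12 (attained at k = 0)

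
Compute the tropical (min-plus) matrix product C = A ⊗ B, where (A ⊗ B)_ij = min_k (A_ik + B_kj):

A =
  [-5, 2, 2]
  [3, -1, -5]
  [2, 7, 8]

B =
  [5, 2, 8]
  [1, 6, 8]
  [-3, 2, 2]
A ⊗ B =
  [-1, -3, 3]
  [-8, -3, -3]
  [5, 4, 10]

Apply the min-plus product entry-by-entry:
  C[0][0] = min over k of (A[0][0] + B[0][0] = -5 + 5 = 0, A[0][1] + B[1][0] = 2 + 1 = 3, A[0][2] + B[2][0] = 2 + -3 = -1) = -1 (attained at k = 2)
  C[0][1] = min over k of (A[0][0] + B[0][1] = -5 + 2 = -3, A[0][1] + B[1][1] = 2 + 6 = 8, A[0][2] + B[2][1] = 2 + 2 = 4) = -3 (attained at k = 0)
  C[0][2] = min over k of (A[0][0] + B[0][2] = -5 + 8 = 3, A[0][1] + B[1][2] = 2 + 8 = 10, A[0][2] + B[2][2] = 2 + 2 = 4) = 3 (attained at k = 0)
  C[1][0] = min over k of (A[1][0] + B[0][0] = 3 + 5 = 8, A[1][1] + B[1][0] = -1 + 1 = 0, A[1][2] + B[2][0] = -5 + -3 = -8) = -8 (attained at k = 2)
  C[1][1] = min over k of (A[1][0] + B[0][1] = 3 + 2 = 5, A[1][1] + B[1][1] = -1 + 6 = 5, A[1][2] + B[2][1] = -5 + 2 = -3) = -3 (attained at k = 2)
  C[1][2] = min over k of (A[1][0] + B[0][2] = 3 + 8 = 11, A[1][1] + B[1][2] = -1 + 8 = 7, A[1][2] + B[2][2] = -5 + 2 = -3) = -3 (attained at k = 2)
  C[2][0] = min over k of (A[2][0] + B[0][0] = 2 + 5 = 7, A[2][1] + B[1][0] = 7 + 1 = 8, A[2][2] + B[2][0] = 8 + -3 = 5) = 5 (attained at k = 2)
  C[2][1] = min over k of (A[2][0] + B[0][1] = 2 + 2 = 4, A[2][1] + B[1][1] = 7 + 6 = 13, A[2][2] + B[2][1] = 8 + 2 = 10) = 4 (attained at k = 0)
  C[2][2] = min over k of (A[2][0] + B[0][2] = 2 + 8 = 10, A[2][1] + B[1][2] = 7 + 8 = 15, A[2][2] + B[2][2] = 8 + 2 = 10) = 10 (attained at k = 0)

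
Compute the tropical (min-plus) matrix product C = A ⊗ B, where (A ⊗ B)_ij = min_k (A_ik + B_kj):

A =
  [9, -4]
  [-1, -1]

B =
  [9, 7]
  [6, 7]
A ⊗ B =
  [2, 3]
  [5, 6]

Apply the min-plus product entry-by-entry:
  C[0][0] = min over k of (A[0][0] + B[0][0] = 9 + 9 = 18, A[0][1] + B[1][0] = -4 + 6 = 2) = 2 (attained at k = 1)
  C[0][1] = min over k of (A[0][0] + B[0][1] = 9 + 7 = 16, A[0][1] + B[1][1] = -4 + 7 = 3) = 3 (attained at k = 1)
  C[1][0] = min over k of (A[1][0] + B[0][0] = -1 + 9 = 8, A[1][1] + B[1][0] = -1 + 6 = 5) = 5 (attained at k = 1)
  C[1][1] = min over k of (A[1][0] + B[0][1] = -1 + 7 = 6, A[1][1] + B[1][1] = -1 + 7 = 6) = 6 (attained at k = 0)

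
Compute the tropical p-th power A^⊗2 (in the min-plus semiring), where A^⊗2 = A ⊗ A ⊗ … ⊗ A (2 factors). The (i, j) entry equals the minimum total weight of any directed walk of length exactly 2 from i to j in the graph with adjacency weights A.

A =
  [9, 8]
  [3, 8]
A^⊗2 =
  [11, 16]
  [11, 11]

Each entry (A^⊗2)_ij equals the minimum over all length-2 walks i = v_0 → v_1 → … → v_2 = j of Σ_t A[v_t][v_{t+1}]. For example, for (i, j) = (0, 1) we minimise over 2 possible intermediate vertex sequences; the minimum is 16, attained along the walk 0 → 1 → 1.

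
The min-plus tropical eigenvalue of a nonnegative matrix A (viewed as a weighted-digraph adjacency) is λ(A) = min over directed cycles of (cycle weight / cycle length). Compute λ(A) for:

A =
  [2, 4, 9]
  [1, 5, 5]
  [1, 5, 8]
λ(A) = 2

Enumerate directed cycles and compute their means (weight / length). Sample:
  cycle 0 → 0: weight = 2, length = 1, mean = 2/1 ≈ 2.000
  cycle 1 → 1: weight = 5, length = 1, mean = 5/1 ≈ 5.000
  cycle 2 → 2: weight = 8, length = 1, mean = 8/1 ≈ 8.000
  cycle 0 → 1 → 0: weight = 5, length = 2, mean = 5/2 ≈ 2.500
  cycle 0 → 2 → 0: weight = 10, length = 2, mean = 10/2 ≈ 5.000
  cycle 1 → 0 → 1: weight = 5, length = 2, mean = 5/2 ≈ 2.500
Minimum mean = 2.000, attained e.g. along the cycle 0 → 0 with weight 2 and length 1. So λ(A) = 2/1 = 2.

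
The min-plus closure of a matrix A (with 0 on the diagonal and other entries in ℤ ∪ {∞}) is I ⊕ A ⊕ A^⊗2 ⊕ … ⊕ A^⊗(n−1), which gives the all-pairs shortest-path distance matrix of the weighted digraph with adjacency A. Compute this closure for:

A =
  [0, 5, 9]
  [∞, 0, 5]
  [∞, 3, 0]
Closure =
  [0, 5, 9]
  [∞, 0, 5]
  [∞, 3, 0]

This is the Floyd-Warshall all-pairs shortest-path computation. For each intermediate vertex k = 0, 1, …, 2, update dist[i][j] ← min(dist[i][j], dist[i][k] + dist[k][j]). The final matrix gives, for each (i, j), the minimum total weight of any directed path from i to j (possibly empty when i = j).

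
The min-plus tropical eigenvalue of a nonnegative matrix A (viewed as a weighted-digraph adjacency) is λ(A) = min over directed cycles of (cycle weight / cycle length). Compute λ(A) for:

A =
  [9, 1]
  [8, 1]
λ(A) = 1

Enumerate directed cycles and compute their means (weight / length). Sample:
  cycle 0 → 0: weight = 9, length = 1, mean = 9/1 ≈ 9.000
  cycle 1 → 1: weight = 1, length = 1, mean = 1/1 ≈ 1.000
  cycle 0 → 1 → 0: weight = 9, length = 2, mean = 9/2 ≈ 4.500
  cycle 1 → 0 → 1: weight = 9, length = 2, mean = 9/2 ≈ 4.500
Minimum mean = 1.000, attained e.g. along the cycle 1 → 1 with weight 1 and length 1. So λ(A) = 1/1 = 1.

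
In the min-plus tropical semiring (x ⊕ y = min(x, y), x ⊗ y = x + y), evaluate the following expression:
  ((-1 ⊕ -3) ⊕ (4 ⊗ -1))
((-1 ⊕ -3) ⊕ (4 ⊗ -1)) = -3

Expand innermost to outermost. Recall ⊕ takes the minimum of its arguments and ⊗ takes their sum. Working out the expression ((-1 ⊕ -3) ⊕ (4 ⊗ -1)) gives -3.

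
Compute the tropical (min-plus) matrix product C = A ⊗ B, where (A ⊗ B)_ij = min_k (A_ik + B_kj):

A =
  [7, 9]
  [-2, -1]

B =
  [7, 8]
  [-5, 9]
A ⊗ B =
  [4, 15]
  [-6, 6]

Apply the min-plus product entry-by-entry:
  C[0][0] = min over k of (A[0][0] + B[0][0] = 7 + 7 = 14, A[0][1] + B[1][0] = 9 + -5 = 4) = 4 (attained at k = 1)
  C[0][1] = min over k of (A[0][0] + B[0][1] = 7 + 8 = 15, A[0][1] + B[1][1] = 9 + 9 = 18) = 15 (attained at k = 0)
  C[1][0] = min over k of (A[1][0] + B[0][0] = -2 + 7 = 5, A[1][1] + B[1][0] = -1 + -5 = -6) = -6 (attained at k = 1)
  C[1][1] = min over k of (A[1][0] + B[0][1] = -2 + 8 = 6, A[1][1] + B[1][1] = -1 + 9 = 8) = 6 (attained at k = 0)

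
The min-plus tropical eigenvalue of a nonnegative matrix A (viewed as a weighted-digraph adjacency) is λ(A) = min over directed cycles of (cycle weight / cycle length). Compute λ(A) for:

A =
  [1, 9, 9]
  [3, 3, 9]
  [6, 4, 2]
λ(A) = 1

Enumerate directed cycles and compute their means (weight / length). Sample:
  cycle 0 → 0: weight = 1, length = 1, mean = 1/1 ≈ 1.000
  cycle 1 → 1: weight = 3, length = 1, mean = 3/1 ≈ 3.000
  cycle 2 → 2: weight = 2, length = 1, mean = 2/1 ≈ 2.000
  cycle 0 → 1 → 0: weight = 12, length = 2, mean = 12/2 ≈ 6.000
  cycle 0 → 2 → 0: weight = 15, length = 2, mean = 15/2 ≈ 7.500
  cycle 1 → 0 → 1: weight = 12, length = 2, mean = 12/2 ≈ 6.000
Minimum mean = 1.000, attained e.g. along the cycle 0 → 0 with weight 1 and length 1. So λ(A) = 1/1 = 1.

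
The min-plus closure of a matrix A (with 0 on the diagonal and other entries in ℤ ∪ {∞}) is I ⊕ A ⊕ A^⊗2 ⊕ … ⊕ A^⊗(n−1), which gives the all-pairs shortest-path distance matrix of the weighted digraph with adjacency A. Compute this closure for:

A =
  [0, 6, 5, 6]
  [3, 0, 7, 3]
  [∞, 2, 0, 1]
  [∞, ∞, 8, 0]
Closure =
  [0, 6, 5, 6]
  [3, 0, 7, 3]
  [5, 2, 0, 1]
  [13, 10, 8, 0]

This is the Floyd-Warshall all-pairs shortest-path computation. For each intermediate vertex k = 0, 1, …, 3, update dist[i][j] ← min(dist[i][j], dist[i][k] + dist[k][j]). The final matrix gives, for each (i, j), the minimum total weight of any directed path from i to j (possibly empty when i = j).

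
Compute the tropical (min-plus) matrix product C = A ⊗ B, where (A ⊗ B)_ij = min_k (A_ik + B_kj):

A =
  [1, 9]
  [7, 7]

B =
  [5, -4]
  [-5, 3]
A ⊗ B =
  [4, -3]
  [2, 3]

Apply the min-plus product entry-by-entry:
  C[0][0] = min over k of (A[0][0] + B[0][0] = 1 + 5 = 6, A[0][1] + B[1][0] = 9 + -5 = 4) = 4 (attained at k = 1)
  C[0][1] = min over k of (A[0][0] + B[0][1] = 1 + -4 = -3, A[0][1] + B[1][1] = 9 + 3 = 12) = -3 (attained at k = 0)
  C[1][0] = min over k of (A[1][0] + B[0][0] = 7 + 5 = 12, A[1][1] + B[1][0] = 7 + -5 = 2) = 2 (attained at k = 1)
  C[1][1] = min over k of (A[1][0] + B[0][1] = 7 + -4 = 3, A[1][1] + B[1][1] = 7 + 3 = 10) = 3 (attained at k = 0)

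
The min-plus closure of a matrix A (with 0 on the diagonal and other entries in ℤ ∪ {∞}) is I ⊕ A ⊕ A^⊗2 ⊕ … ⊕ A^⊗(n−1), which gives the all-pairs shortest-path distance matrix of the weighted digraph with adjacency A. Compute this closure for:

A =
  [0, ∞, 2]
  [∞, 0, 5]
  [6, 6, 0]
Closure =
  [0, 8, 2]
  [11, 0, 5]
  [6, 6, 0]

This is the Floyd-Warshall all-pairs shortest-path computation. For each intermediate vertex k = 0, 1, …, 2, update dist[i][j] ← min(dist[i][j], dist[i][k] + dist[k][j]). The final matrix gives, for each (i, j), the minimum total weight of any directed path from i to j (possibly empty when i = j).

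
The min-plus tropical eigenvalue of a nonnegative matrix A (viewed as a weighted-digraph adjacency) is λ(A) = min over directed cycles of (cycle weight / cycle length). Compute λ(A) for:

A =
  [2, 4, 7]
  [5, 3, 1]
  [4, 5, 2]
λ(A) = 2

Enumerate directed cycles and compute their means (weight / length). Sample:
  cycle 0 → 0: weight = 2, length = 1, mean = 2/1 ≈ 2.000
  cycle 1 → 1: weight = 3, length = 1, mean = 3/1 ≈ 3.000
  cycle 2 → 2: weight = 2, length = 1, mean = 2/1 ≈ 2.000
  cycle 0 → 1 → 0: weight = 9, length = 2, mean = 9/2 ≈ 4.500
  cycle 0 → 2 → 0: weight = 11, length = 2, mean = 11/2 ≈ 5.500
  cycle 1 → 0 → 1: weight = 9, length = 2, mean = 9/2 ≈ 4.500
Minimum mean = 2.000, attained e.g. along the cycle 0 → 0 with weight 2 and length 1. So λ(A) = 2/1 = 2.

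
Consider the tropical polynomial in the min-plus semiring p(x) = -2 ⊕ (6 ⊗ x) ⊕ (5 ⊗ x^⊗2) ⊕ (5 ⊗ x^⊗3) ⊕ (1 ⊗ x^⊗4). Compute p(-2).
p(-2) = -7

A tropical monomial a ⊗ x^⊗i evaluates to a + i · x. Evaluating each term at x = -2:
  Term 0 contributes -2 + 0 · -2 = -2
  Term 1 contributes 6 + 1 · -2 = 4
  Term 2 contributes 5 + 2 · -2 = 1
  Term 3 contributes 5 + 3 · -2 = -1
  Term 4 contributes 1 + 4 · -2 = -7
p(-2) = ⊕ of these = min[-2, 4, 1, -1, -7] = -7.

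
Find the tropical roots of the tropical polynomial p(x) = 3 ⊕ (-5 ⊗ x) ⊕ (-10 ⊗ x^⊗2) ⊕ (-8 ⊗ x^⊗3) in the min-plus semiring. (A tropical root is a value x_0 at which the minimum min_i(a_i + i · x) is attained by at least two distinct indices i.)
Roots: {-2, 5, 8}

Each tropical root is a break point of the lower envelope of the lines y = a_i + i · x (there are 4 lines, with slopes 0, 1, ..., 3). Only the lines that attain the minimum somewhere contribute to roots; other lines are dominated. Here the surviving (envelope) indices are i = 3, i = 2, i = 1, i = 0.
Intersections between consecutive envelope lines give the roots: for adjacent envelope indices i < j the intersection is x = (a_i − a_j) / (j − i). Reading off the sorted break points: {-2, 5, 8}.
Verification: at each break x_0, at least two indices attain the minimum of min_i(a_i + i · x_0).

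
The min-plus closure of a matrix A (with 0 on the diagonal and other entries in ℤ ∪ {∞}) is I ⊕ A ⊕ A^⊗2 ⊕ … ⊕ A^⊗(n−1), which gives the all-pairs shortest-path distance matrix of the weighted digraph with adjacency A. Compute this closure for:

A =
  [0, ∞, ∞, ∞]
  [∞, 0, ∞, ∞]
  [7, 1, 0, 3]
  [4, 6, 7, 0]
Closure =
  [0, ∞, ∞, ∞]
  [∞, 0, ∞, ∞]
  [7, 1, 0, 3]
  [4, 6, 7, 0]

This is the Floyd-Warshall all-pairs shortest-path computation. For each intermediate vertex k = 0, 1, …, 3, update dist[i][j] ← min(dist[i][j], dist[i][k] + dist[k][j]). The final matrix gives, for each (i, j), the minimum total weight of any directed path from i to j (possibly empty when i = j).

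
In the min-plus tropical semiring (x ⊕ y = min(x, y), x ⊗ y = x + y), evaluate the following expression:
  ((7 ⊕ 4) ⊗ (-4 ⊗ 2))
((7 ⊕ 4) ⊗ (-4 ⊗ 2)) = 2

Expand innermost to outermost. Recall ⊕ takes the minimum of its arguments and ⊗ takes their sum. Working out the expression ((7 ⊕ 4) ⊗ (-4 ⊗ 2)) gives 2.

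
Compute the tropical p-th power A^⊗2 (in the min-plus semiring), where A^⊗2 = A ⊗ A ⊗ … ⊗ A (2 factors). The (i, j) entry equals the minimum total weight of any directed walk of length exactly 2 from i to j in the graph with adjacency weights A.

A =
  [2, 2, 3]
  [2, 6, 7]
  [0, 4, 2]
A^⊗2 =
  [3, 4, 5]
  [4, 4, 5]
  [2, 2, 3]

Each entry (A^⊗2)_ij equals the minimum over all length-2 walks i = v_0 → v_1 → … → v_2 = j of Σ_t A[v_t][v_{t+1}]. For example, for (i, j) = (0, 2) we minimise over 3 possible intermediate vertex sequences; the minimum is 5, attained along the walk 0 → 0 → 2.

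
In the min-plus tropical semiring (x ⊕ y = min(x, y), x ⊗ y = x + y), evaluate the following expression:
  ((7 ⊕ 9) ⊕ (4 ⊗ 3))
((7 ⊕ 9) ⊕ (4 ⊗ 3)) = 7

Expand innermost to outermost. Recall ⊕ takes the minimum of its arguments and ⊗ takes their sum. Working out the expression ((7 ⊕ 9) ⊕ (4 ⊗ 3)) gives 7.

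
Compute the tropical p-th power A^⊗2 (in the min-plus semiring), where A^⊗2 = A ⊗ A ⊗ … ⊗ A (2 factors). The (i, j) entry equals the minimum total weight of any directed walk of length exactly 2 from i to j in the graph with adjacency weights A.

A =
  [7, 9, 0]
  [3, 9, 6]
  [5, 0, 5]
A^⊗2 =
  [5, 0, 5]
  [10, 6, 3]
  [3, 5, 5]

Each entry (A^⊗2)_ij equals the minimum over all length-2 walks i = v_0 → v_1 → … → v_2 = j of Σ_t A[v_t][v_{t+1}]. For example, for (i, j) = (0, 2) we minimise over 3 possible intermediate vertex sequences; the minimum is 5, attained along the walk 0 → 2 → 2.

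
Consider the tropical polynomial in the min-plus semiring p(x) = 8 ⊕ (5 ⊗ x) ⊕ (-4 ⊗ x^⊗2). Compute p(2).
p(2) = 0

A tropical monomial a ⊗ x^⊗i evaluates to a + i · x. Evaluating each term at x = 2:
  Term 0 contributes 8 + 0 · 2 = 8
  Term 1 contributes 5 + 1 · 2 = 7
  Term 2 contributes -4 + 2 · 2 = 0
p(2) = ⊕ of these = min[8, 7, 0] = 0.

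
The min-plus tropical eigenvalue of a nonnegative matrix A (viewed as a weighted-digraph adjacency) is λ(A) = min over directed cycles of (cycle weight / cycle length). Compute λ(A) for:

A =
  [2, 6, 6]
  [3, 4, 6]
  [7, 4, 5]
λ(A) = 2

Enumerate directed cycles and compute their means (weight / length). Sample:
  cycle 0 → 0: weight = 2, length = 1, mean = 2/1 ≈ 2.000
  cycle 1 → 1: weight = 4, length = 1, mean = 4/1 ≈ 4.000
  cycle 2 → 2: weight = 5, length = 1, mean = 5/1 ≈ 5.000
  cycle 0 → 1 → 0: weight = 9, length = 2, mean = 9/2 ≈ 4.500
  cycle 0 → 2 → 0: weight = 13, length = 2, mean = 13/2 ≈ 6.500
  cycle 1 → 0 → 1: weight = 9, length = 2, mean = 9/2 ≈ 4.500
Minimum mean = 2.000, attained e.g. along the cycle 0 → 0 with weight 2 and length 1. So λ(A) = 2/1 = 2.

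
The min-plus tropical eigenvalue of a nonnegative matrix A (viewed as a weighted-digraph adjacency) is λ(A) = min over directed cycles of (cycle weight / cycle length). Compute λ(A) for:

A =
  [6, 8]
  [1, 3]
λ(A) = 3

Enumerate directed cycles and compute their means (weight / length). Sample:
  cycle 0 → 0: weight = 6, length = 1, mean = 6/1 ≈ 6.000
  cycle 1 → 1: weight = 3, length = 1, mean = 3/1 ≈ 3.000
  cycle 0 → 1 → 0: weight = 9, length = 2, mean = 9/2 ≈ 4.500
  cycle 1 → 0 → 1: weight = 9, length = 2, mean = 9/2 ≈ 4.500
Minimum mean = 3.000, attained e.g. along the cycle 1 → 1 with weight 3 and length 1. So λ(A) = 3/1 = 3.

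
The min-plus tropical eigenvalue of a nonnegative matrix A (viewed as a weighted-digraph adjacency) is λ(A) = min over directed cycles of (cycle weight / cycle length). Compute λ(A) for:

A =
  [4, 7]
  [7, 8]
λ(A) = 4

Enumerate directed cycles and compute their means (weight / length). Sample:
  cycle 0 → 0: weight = 4, length = 1, mean = 4/1 ≈ 4.000
  cycle 1 → 1: weight = 8, length = 1, mean = 8/1 ≈ 8.000
  cycle 0 → 1 → 0: weight = 14, length = 2, mean = 14/2 ≈ 7.000
  cycle 1 → 0 → 1: weight = 14, length = 2, mean = 14/2 ≈ 7.000
Minimum mean = 4.000, attained e.g. along the cycle 0 → 0 with weight 4 and length 1. So λ(A) = 4/1 = 4.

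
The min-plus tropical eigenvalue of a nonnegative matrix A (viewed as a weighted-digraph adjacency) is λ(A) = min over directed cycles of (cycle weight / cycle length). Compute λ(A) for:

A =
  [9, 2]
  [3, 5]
λ(A) = 5/2

Enumerate directed cycles and compute their means (weight / length). Sample:
  cycle 0 → 0: weight = 9, length = 1, mean = 9/1 ≈ 9.000
  cycle 1 → 1: weight = 5, length = 1, mean = 5/1 ≈ 5.000
  cycle 0 → 1 → 0: weight = 5, length = 2, mean = 5/2 ≈ 2.500
  cycle 1 → 0 → 1: weight = 5, length = 2, mean = 5/2 ≈ 2.500
Minimum mean = 2.500, attained e.g. along the cycle 0 → 1 → 0 with weight 5 and length 2. So λ(A) = 5/2 = 5/2.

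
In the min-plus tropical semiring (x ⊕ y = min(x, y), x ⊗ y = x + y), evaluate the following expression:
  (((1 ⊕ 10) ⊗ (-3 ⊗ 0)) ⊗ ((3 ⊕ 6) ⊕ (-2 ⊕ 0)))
(((1 ⊕ 10) ⊗ (-3 ⊗ 0)) ⊗ ((3 ⊕ 6) ⊕ (-2 ⊕ 0))) = -4

Expand innermost to outermost. Recall ⊕ takes the minimum of its arguments and ⊗ takes their sum. Working out the expression (((1 ⊕ 10) ⊗ (-3 ⊗ 0)) ⊗ ((3 ⊕ 6) ⊕ (-2 ⊕ 0))) gives -4.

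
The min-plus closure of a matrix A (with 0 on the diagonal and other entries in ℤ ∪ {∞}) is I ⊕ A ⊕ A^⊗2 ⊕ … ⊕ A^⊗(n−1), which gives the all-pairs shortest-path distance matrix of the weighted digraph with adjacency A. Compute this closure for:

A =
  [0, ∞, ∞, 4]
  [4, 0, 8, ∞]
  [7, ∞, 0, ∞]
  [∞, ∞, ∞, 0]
Closure =
  [0, ∞, ∞, 4]
  [4, 0, 8, 8]
  [7, ∞, 0, 11]
  [∞, ∞, ∞, 0]

This is the Floyd-Warshall all-pairs shortest-path computation. For each intermediate vertex k = 0, 1, …, 3, update dist[i][j] ← min(dist[i][j], dist[i][k] + dist[k][j]). The final matrix gives, for each (i, j), the minimum total weight of any directed path from i to j (possibly empty when i = j).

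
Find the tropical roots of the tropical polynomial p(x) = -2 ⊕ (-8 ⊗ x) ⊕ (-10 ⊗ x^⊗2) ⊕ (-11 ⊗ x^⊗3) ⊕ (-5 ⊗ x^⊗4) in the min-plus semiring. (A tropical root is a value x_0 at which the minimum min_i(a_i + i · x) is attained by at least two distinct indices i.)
Roots: {-6, 1, 2, 6}

Each tropical root is a break point of the lower envelope of the lines y = a_i + i · x (there are 5 lines, with slopes 0, 1, ..., 4). Only the lines that attain the minimum somewhere contribute to roots; other lines are dominated. Here the surviving (envelope) indices are i = 4, i = 3, i = 2, i = 1, i = 0.
Intersections between consecutive envelope lines give the roots: for adjacent envelope indices i < j the intersection is x = (a_i − a_j) / (j − i). Reading off the sorted break points: {-6, 1, 2, 6}.
Verification: at each break x_0, at least two indices attain the minimum of min_i(a_i + i · x_0).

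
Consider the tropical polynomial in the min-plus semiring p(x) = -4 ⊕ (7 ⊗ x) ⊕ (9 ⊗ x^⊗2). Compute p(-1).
p(-1) = -4

A tropical monomial a ⊗ x^⊗i evaluates to a + i · x. Evaluating each term at x = -1:
  Term 0 contributes -4 + 0 · -1 = -4
  Term 1 contributes 7 + 1 · -1 = 6
  Term 2 contributes 9 + 2 · -1 = 7
p(-1) = ⊕ of these = min[-4, 6, 7] = -4.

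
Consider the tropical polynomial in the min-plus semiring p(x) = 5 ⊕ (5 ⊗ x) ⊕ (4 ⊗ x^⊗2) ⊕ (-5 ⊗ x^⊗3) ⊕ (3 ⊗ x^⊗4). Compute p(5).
p(5) = 5

A tropical monomial a ⊗ x^⊗i evaluates to a + i · x. Evaluating each term at x = 5:
  Term 0 contributes 5 + 0 · 5 = 5
  Term 1 contributes 5 + 1 · 5 = 10
  Term 2 contributes 4 + 2 · 5 = 14
  Term 3 contributes -5 + 3 · 5 = 10
  Term 4 contributes 3 + 4 · 5 = 23
p(5) = ⊕ of these = min[5, 10, 14, 10, 23] = 5.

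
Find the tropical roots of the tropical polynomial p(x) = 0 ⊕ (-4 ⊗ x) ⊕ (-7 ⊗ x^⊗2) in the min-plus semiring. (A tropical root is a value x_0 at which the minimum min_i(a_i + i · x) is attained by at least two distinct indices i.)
Roots: {3, 4}

Each tropical root is a break point of the lower envelope of the lines y = a_i + i · x (there are 3 lines, with slopes 0, 1, ..., 2). Only the lines that attain the minimum somewhere contribute to roots; other lines are dominated. Here the surviving (envelope) indices are i = 2, i = 1, i = 0.
Intersections between consecutive envelope lines give the roots: for adjacent envelope indices i < j the intersection is x = (a_i − a_j) / (j − i). Reading off the sorted break points: {3, 4}.
Verification: at each break x_0, at least two indices attain the minimum of min_i(a_i + i · x_0).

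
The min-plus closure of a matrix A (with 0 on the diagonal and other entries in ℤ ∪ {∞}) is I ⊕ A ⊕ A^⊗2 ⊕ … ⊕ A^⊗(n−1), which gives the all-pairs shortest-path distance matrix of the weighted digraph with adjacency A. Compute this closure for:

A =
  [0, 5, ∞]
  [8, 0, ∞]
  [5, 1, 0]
Closure =
  [0, 5, ∞]
  [8, 0, ∞]
  [5, 1, 0]

This is the Floyd-Warshall all-pairs shortest-path computation. For each intermediate vertex k = 0, 1, …, 2, update dist[i][j] ← min(dist[i][j], dist[i][k] + dist[k][j]). The final matrix gives, for each (i, j), the minimum total weight of any directed path from i to j (possibly empty when i = j).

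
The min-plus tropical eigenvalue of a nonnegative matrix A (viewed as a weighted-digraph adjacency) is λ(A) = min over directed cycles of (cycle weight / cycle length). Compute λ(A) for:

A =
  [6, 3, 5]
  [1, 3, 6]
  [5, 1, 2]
λ(A) = 2

Enumerate directed cycles and compute their means (weight / length). Sample:
  cycle 0 → 0: weight = 6, length = 1, mean = 6/1 ≈ 6.000
  cycle 1 → 1: weight = 3, length = 1, mean = 3/1 ≈ 3.000
  cycle 2 → 2: weight = 2, length = 1, mean = 2/1 ≈ 2.000
  cycle 0 → 1 → 0: weight = 4, length = 2, mean = 4/2 ≈ 2.000
  cycle 0 → 2 → 0: weight = 10, length = 2, mean = 10/2 ≈ 5.000
  cycle 1 → 0 → 1: weight = 4, length = 2, mean = 4/2 ≈ 2.000
Minimum mean = 2.000, attained e.g. along the cycle 2 → 2 with weight 2 and length 1. So λ(A) = 2/1 = 2.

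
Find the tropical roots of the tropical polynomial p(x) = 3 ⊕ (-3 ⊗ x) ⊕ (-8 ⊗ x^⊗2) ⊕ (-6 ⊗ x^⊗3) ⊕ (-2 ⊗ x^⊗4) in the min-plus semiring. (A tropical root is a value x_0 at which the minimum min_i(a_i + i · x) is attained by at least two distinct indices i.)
Roots: {-4, -2, 5, 6}

Each tropical root is a break point of the lower envelope of the lines y = a_i + i · x (there are 5 lines, with slopes 0, 1, ..., 4). Only the lines that attain the minimum somewhere contribute to roots; other lines are dominated. Here the surviving (envelope) indices are i = 4, i = 3, i = 2, i = 1, i = 0.
Intersections between consecutive envelope lines give the roots: for adjacent envelope indices i < j the intersection is x = (a_i − a_j) / (j − i). Reading off the sorted break points: {-4, -2, 5, 6}.
Verification: at each break x_0, at least two indices attain the minimum of min_i(a_i + i · x_0).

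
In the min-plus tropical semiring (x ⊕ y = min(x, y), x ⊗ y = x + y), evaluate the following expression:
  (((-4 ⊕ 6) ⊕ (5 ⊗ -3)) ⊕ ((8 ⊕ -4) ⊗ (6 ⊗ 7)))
(((-4 ⊕ 6) ⊕ (5 ⊗ -3)) ⊕ ((8 ⊕ -4) ⊗ (6 ⊗ 7))) = -4

Expand innermost to outermost. Recall ⊕ takes the minimum of its arguments and ⊗ takes their sum. Working out the expression (((-4 ⊕ 6) ⊕ (5 ⊗ -3)) ⊕ ((8 ⊕ -4) ⊗ (6 ⊗ 7))) gives -4.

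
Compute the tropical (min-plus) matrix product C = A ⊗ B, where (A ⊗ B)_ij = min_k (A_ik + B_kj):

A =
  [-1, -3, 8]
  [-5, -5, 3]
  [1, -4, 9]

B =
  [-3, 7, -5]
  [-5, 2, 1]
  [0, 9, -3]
A ⊗ B =
  [-8, -1, -6]
  [-10, -3, -10]
  [-9, -2, -4]

Apply the min-plus product entry-by-entry:
  C[0][0] = min over k of (A[0][0] + B[0][0] = -1 + -3 = -4, A[0][1] + B[1][0] = -3 + -5 = -8, A[0][2] + B[2][0] = 8 + 0 = 8) = -8 (attained at k = 1)
  C[0][1] = min over k of (A[0][0] + B[0][1] = -1 + 7 = 6, A[0][1] + B[1][1] = -3 + 2 = -1, A[0][2] + B[2][1] = 8 + 9 = 17) = -1 (attained at k = 1)
  C[0][2] = min over k of (A[0][0] + B[0][2] = -1 + -5 = -6, A[0][1] + B[1][2] = -3 + 1 = -2, A[0][2] + B[2][2] = 8 + -3 = 5) = -6 (attained at k = 0)
  C[1][0] = min over k of (A[1][0] + B[0][0] = -5 + -3 = -8, A[1][1] + B[1][0] = -5 + -5 = -10, A[1][2] + B[2][0] = 3 + 0 = 3) = -10 (attained at k = 1)
  C[1][1] = min over k of (A[1][0] + B[0][1] = -5 + 7 = 2, A[1][1] + B[1][1] = -5 + 2 = -3, A[1][2] + B[2][1] = 3 + 9 = 12) = -3 (attained at k = 1)
  C[1][2] = min over k of (A[1][0] + B[0][2] = -5 + -5 = -10, A[1][1] + B[1][2] = -5 + 1 = -4, A[1][2] + B[2][2] = 3 + -3 = 0) = -10 (attained at k = 0)
  C[2][0] = min over k of (A[2][0] + B[0][0] = 1 + -3 = -2, A[2][1] + B[1][0] = -4 + -5 = -9, A[2][2] + B[2][0] = 9 + 0 = 9) = -9 (attained at k = 1)
  C[2][1] = min over k of (A[2][0] + B[0][1] = 1 + 7 = 8, A[2][1] + B[1][1] = -4 + 2 = -2, A[2][2] + B[2][1] = 9 + 9 = 18) = -2 (attained at k = 1)
  C[2][2] = min over k of (A[2][0] + B[0][2] = 1 + -5 = -4, A[2][1] + B[1][2] = -4 + 1 = -3, A[2][2] + B[2][2] = 9 + -3 = 6) = -4 (attained at k = 0)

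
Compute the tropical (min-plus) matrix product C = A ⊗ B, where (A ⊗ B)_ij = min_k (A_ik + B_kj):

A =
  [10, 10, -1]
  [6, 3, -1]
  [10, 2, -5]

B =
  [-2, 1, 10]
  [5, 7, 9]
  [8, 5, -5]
A ⊗ B =
  [7, 4, -6]
  [4, 4, -6]
  [3, 0, -10]

Apply the min-plus product entry-by-entry:
  C[0][0] = min over k of (A[0][0] + B[0][0] = 10 + -2 = 8, A[0][1] + B[1][0] = 10 + 5 = 15, A[0][2] + B[2][0] = -1 + 8 = 7) = 7 (attained at k = 2)
  C[0][1] = min over k of (A[0][0] + B[0][1] = 10 + 1 = 11, A[0][1] + B[1][1] = 10 + 7 = 17, A[0][2] + B[2][1] = -1 + 5 = 4) = 4 (attained at k = 2)
  C[0][2] = min over k of (A[0][0] + B[0][2] = 10 + 10 = 20, A[0][1] + B[1][2] = 10 + 9 = 19, A[0][2] + B[2][2] = -1 + -5 = -6) = -6 (attained at k = 2)
  C[1][0] = min over k of (A[1][0] + B[0][0] = 6 + -2 = 4, A[1][1] + B[1][0] = 3 + 5 = 8, A[1][2] + B[2][0] = -1 + 8 = 7) = 4 (attained at k = 0)
  C[1][1] = min over k of (A[1][0] + B[0][1] = 6 + 1 = 7, A[1][1] + B[1][1] = 3 + 7 = 10, A[1][2] + B[2][1] = -1 + 5 = 4) = 4 (attained at k = 2)
  C[1][2] = min over k of (A[1][0] + B[0][2] = 6 + 10 = 16, A[1][1] + B[1][2] = 3 + 9 = 12, A[1][2] + B[2][2] = -1 + -5 = -6) = -6 (attained at k = 2)
  C[2][0] = min over k of (A[2][0] + B[0][0] = 10 + -2 = 8, A[2][1] + B[1][0] = 2 + 5 = 7, A[2][2] + B[2][0] = -5 + 8 = 3) = 3 (attained at k = 2)
  C[2][1] = min over k of (A[2][0] + B[0][1] = 10 + 1 = 11, A[2][1] + B[1][1] = 2 + 7 = 9, A[2][2] + B[2][1] = -5 + 5 = 0) = 0 (attained at k = 2)
  C[2][2] = min over k of (A[2][0] + B[0][2] = 10 + 10 = 20, A[2][1] + B[1][2] = 2 + 9 = 11, A[2][2] + B[2][2] = -5 + -5 = -10) = -10 (attained at k = 2)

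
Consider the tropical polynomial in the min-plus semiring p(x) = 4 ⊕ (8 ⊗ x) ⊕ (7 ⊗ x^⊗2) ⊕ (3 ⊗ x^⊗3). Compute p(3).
p(3) = 4

A tropical monomial a ⊗ x^⊗i evaluates to a + i · x. Evaluating each term at x = 3:
  Term 0 contributes 4 + 0 · 3 = 4
  Term 1 contributes 8 + 1 · 3 = 11
  Term 2 contributes 7 + 2 · 3 = 13
  Term 3 contributes 3 + 3 · 3 = 12
p(3) = ⊕ of these = min[4, 11, 13, 12] = 4.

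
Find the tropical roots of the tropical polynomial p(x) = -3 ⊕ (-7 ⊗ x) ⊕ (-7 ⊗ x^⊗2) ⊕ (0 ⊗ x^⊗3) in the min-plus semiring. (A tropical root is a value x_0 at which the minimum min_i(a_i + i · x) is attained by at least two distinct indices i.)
Roots: {-7, 0, 4}

Each tropical root is a break point of the lower envelope of the lines y = a_i + i · x (there are 4 lines, with slopes 0, 1, ..., 3). Only the lines that attain the minimum somewhere contribute to roots; other lines are dominated. Here the surviving (envelope) indices are i = 3, i = 2, i = 1, i = 0.
Intersections between consecutive envelope lines give the roots: for adjacent envelope indices i < j the intersection is x = (a_i − a_j) / (j − i). Reading off the sorted break points: {-7, 0, 4}.
Verification: at each break x_0, at least two indices attain the minimum of min_i(a_i + i · x_0).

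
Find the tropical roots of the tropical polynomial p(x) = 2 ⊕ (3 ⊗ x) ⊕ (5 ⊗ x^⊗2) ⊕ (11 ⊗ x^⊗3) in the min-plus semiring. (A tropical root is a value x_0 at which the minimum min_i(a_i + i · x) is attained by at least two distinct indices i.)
Roots: {-6, -2, -1}

Each tropical root is a break point of the lower envelope of the lines y = a_i + i · x (there are 4 lines, with slopes 0, 1, ..., 3). Only the lines that attain the minimum somewhere contribute to roots; other lines are dominated. Here the surviving (envelope) indices are i = 3, i = 2, i = 1, i = 0.
Intersections between consecutive envelope lines give the roots: for adjacent envelope indices i < j the intersection is x = (a_i − a_j) / (j − i). Reading off the sorted break points: {-6, -2, -1}.
Verification: at each break x_0, at least two indices attain the minimum of min_i(a_i + i · x_0).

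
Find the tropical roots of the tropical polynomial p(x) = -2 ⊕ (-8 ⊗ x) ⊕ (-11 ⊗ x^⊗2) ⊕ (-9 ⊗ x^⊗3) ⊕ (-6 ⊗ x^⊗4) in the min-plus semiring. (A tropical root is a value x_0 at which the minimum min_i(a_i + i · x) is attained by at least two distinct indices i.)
Roots: {-3, -2, 3, 6}

Each tropical root is a break point of the lower envelope of the lines y = a_i + i · x (there are 5 lines, with slopes 0, 1, ..., 4). Only the lines that attain the minimum somewhere contribute to roots; other lines are dominated. Here the surviving (envelope) indices are i = 4, i = 3, i = 2, i = 1, i = 0.
Intersections between consecutive envelope lines give the roots: for adjacent envelope indices i < j the intersection is x = (a_i − a_j) / (j − i). Reading off the sorted break points: {-3, -2, 3, 6}.
Verification: at each break x_0, at least two indices attain the minimum of min_i(a_i + i · x_0).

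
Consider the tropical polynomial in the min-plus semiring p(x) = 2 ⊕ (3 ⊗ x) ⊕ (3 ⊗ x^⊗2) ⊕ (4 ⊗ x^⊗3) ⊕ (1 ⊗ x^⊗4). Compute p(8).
p(8) = 2

A tropical monomial a ⊗ x^⊗i evaluates to a + i · x. Evaluating each term at x = 8:
  Term 0 contributes 2 + 0 · 8 = 2
  Term 1 contributes 3 + 1 · 8 = 11
  Term 2 contributes 3 + 2 · 8 = 19
  Term 3 contributes 4 + 3 · 8 = 28
  Term 4 contributes 1 + 4 · 8 = 33
p(8) = ⊕ of these = min[2, 11, 19, 28, 33] = 2.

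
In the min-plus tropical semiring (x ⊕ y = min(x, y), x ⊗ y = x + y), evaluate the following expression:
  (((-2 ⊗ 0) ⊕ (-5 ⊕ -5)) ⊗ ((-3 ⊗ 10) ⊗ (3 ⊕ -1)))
(((-2 ⊗ 0) ⊕ (-5 ⊕ -5)) ⊗ ((-3 ⊗ 10) ⊗ (3 ⊕ -1))) = 1

Expand innermost to outermost. Recall ⊕ takes the minimum of its arguments and ⊗ takes their sum. Working out the expression (((-2 ⊗ 0) ⊕ (-5 ⊕ -5)) ⊗ ((-3 ⊗ 10) ⊗ (3 ⊕ -1))) gives 1.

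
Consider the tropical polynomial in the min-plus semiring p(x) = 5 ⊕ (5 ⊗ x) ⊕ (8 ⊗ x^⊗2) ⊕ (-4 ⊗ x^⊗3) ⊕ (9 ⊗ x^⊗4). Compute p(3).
p(3) = 5

A tropical monomial a ⊗ x^⊗i evaluates to a + i · x. Evaluating each term at x = 3:
  Term 0 contributes 5 + 0 · 3 = 5
  Term 1 contributes 5 + 1 · 3 = 8
  Term 2 contributes 8 + 2 · 3 = 14
  Term 3 contributes -4 + 3 · 3 = 5
  Term 4 contributes 9 + 4 · 3 = 21
p(3) = ⊕ of these = min[5, 8, 14, 5, 21] = 5.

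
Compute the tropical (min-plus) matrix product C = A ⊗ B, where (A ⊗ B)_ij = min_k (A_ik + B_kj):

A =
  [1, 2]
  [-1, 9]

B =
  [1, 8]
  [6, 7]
A ⊗ B =
  [2, 9]
  [0, 7]

Apply the min-plus product entry-by-entry:
  C[0][0] = min over k of (A[0][0] + B[0][0] = 1 + 1 = 2, A[0][1] + B[1][0] = 2 + 6 = 8) = 2 (attained at k = 0)
  C[0][1] = min over k of (A[0][0] + B[0][1] = 1 + 8 = 9, A[0][1] + B[1][1] = 2 + 7 = 9) = 9 (attained at k = 0)
  C[1][0] = min over k of (A[1][0] + B[0][0] = -1 + 1 = 0, A[1][1] + B[1][0] = 9 + 6 = 15) = 0 (attained at k = 0)
  C[1][1] = min over k of (A[1][0] + B[0][1] = -1 + 8 = 7, A[1][1] + B[1][1] = 9 + 7 = 16) = 7 (attained at k = 0)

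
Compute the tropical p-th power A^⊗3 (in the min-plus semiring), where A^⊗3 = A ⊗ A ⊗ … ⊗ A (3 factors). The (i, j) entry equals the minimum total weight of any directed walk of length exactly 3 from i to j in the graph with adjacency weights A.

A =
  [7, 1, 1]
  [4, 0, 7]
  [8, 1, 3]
A^⊗3 =
  [5, 1, 6]
  [4, 0, 5]
  [5, 1, 6]

Each entry (A^⊗3)_ij equals the minimum over all length-3 walks i = v_0 → v_1 → … → v_3 = j of Σ_t A[v_t][v_{t+1}]. For example, for (i, j) = (0, 2) we minimise over 9 possible intermediate vertex sequences; the minimum is 6, attained along the walk 0 → 1 → 0 → 2.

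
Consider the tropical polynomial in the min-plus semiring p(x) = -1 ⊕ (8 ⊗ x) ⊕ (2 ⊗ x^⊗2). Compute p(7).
p(7) = -1

A tropical monomial a ⊗ x^⊗i evaluates to a + i · x. Evaluating each term at x = 7:
  Term 0 contributes -1 + 0 · 7 = -1
  Term 1 contributes 8 + 1 · 7 = 15
  Term 2 contributes 2 + 2 · 7 = 16
p(7) = ⊕ of these = min[-1, 15, 16] = -1.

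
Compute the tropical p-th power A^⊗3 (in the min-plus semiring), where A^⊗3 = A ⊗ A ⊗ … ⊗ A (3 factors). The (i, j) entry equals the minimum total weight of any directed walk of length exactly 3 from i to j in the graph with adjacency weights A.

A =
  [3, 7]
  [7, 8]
A^⊗3 =
  [9, 13]
  [13, 17]

Each entry (A^⊗3)_ij equals the minimum over all length-3 walks i = v_0 → v_1 → … → v_3 = j of Σ_t A[v_t][v_{t+1}]. For example, for (i, j) = (0, 1) we minimise over 4 possible intermediate vertex sequences; the minimum is 13, attained along the walk 0 → 0 → 0 → 1.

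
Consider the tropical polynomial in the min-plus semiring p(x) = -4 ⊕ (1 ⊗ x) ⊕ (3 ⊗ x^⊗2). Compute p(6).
p(6) = -4

A tropical monomial a ⊗ x^⊗i evaluates to a + i · x. Evaluating each term at x = 6:
  Term 0 contributes -4 + 0 · 6 = -4
  Term 1 contributes 1 + 1 · 6 = 7
  Term 2 contributes 3 + 2 · 6 = 15
p(6) = ⊕ of these = min[-4, 7, 15] = -4.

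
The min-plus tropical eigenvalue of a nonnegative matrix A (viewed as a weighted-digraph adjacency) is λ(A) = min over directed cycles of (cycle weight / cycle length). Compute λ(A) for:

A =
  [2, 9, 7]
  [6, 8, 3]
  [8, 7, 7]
λ(A) = 2

Enumerate directed cycles and compute their means (weight / length). Sample:
  cycle 0 → 0: weight = 2, length = 1, mean = 2/1 ≈ 2.000
  cycle 1 → 1: weight = 8, length = 1, mean = 8/1 ≈ 8.000
  cycle 2 → 2: weight = 7, length = 1, mean = 7/1 ≈ 7.000
  cycle 0 → 1 → 0: weight = 15, length = 2, mean = 15/2 ≈ 7.500
  cycle 0 → 2 → 0: weight = 15, length = 2, mean = 15/2 ≈ 7.500
  cycle 1 → 0 → 1: weight = 15, length = 2, mean = 15/2 ≈ 7.500
Minimum mean = 2.000, attained e.g. along the cycle 0 → 0 with weight 2 and length 1. So λ(A) = 2/1 = 2.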